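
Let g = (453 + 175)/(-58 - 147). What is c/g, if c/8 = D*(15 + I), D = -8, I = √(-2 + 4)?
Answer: 49200/157 + 3280*√2/157 ≈ 342.92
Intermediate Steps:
I = √2 ≈ 1.4142
g = -628/205 (g = 628/(-205) = 628*(-1/205) = -628/205 ≈ -3.0634)
c = -960 - 64*√2 (c = 8*(-8*(15 + √2)) = 8*(-120 - 8*√2) = -960 - 64*√2 ≈ -1050.5)
c/g = (-960 - 64*√2)/(-628/205) = (-960 - 64*√2)*(-205/628) = 49200/157 + 3280*√2/157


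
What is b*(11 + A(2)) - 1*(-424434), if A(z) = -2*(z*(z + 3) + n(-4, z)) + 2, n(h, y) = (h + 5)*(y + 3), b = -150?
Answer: 426984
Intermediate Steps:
n(h, y) = (3 + y)*(5 + h) (n(h, y) = (5 + h)*(3 + y) = (3 + y)*(5 + h))
A(z) = -4 - 2*z - 2*z*(3 + z) (A(z) = -2*(z*(z + 3) + (15 + 3*(-4) + 5*z - 4*z)) + 2 = -2*(z*(3 + z) + (15 - 12 + 5*z - 4*z)) + 2 = -2*(z*(3 + z) + (3 + z)) + 2 = -2*(3 + z + z*(3 + z)) + 2 = (-6 - 2*z - 2*z*(3 + z)) + 2 = -4 - 2*z - 2*z*(3 + z))
b*(11 + A(2)) - 1*(-424434) = -150*(11 + (-4 - 8*2 - 2*2²)) - 1*(-424434) = -150*(11 + (-4 - 16 - 2*4)) + 424434 = -150*(11 + (-4 - 16 - 8)) + 424434 = -150*(11 - 28) + 424434 = -150*(-17) + 424434 = 2550 + 424434 = 426984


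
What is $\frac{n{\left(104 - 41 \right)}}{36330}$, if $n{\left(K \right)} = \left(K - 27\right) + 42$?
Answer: $\frac{13}{6055} \approx 0.002147$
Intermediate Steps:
$n{\left(K \right)} = 15 + K$ ($n{\left(K \right)} = \left(-27 + K\right) + 42 = 15 + K$)
$\frac{n{\left(104 - 41 \right)}}{36330} = \frac{15 + \left(104 - 41\right)}{36330} = \left(15 + \left(104 - 41\right)\right) \frac{1}{36330} = \left(15 + 63\right) \frac{1}{36330} = 78 \cdot \frac{1}{36330} = \frac{13}{6055}$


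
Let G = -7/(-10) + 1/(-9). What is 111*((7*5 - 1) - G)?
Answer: 111259/30 ≈ 3708.6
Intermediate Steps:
G = 53/90 (G = -7*(-⅒) + 1*(-⅑) = 7/10 - ⅑ = 53/90 ≈ 0.58889)
111*((7*5 - 1) - G) = 111*((7*5 - 1) - 1*53/90) = 111*((35 - 1) - 53/90) = 111*(34 - 53/90) = 111*(3007/90) = 111259/30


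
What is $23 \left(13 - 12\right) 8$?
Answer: $184$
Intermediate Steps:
$23 \left(13 - 12\right) 8 = 23 \cdot 1 \cdot 8 = 23 \cdot 8 = 184$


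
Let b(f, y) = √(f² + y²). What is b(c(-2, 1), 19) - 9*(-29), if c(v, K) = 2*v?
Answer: 261 + √377 ≈ 280.42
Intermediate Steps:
b(c(-2, 1), 19) - 9*(-29) = √((2*(-2))² + 19²) - 9*(-29) = √((-4)² + 361) + 261 = √(16 + 361) + 261 = √377 + 261 = 261 + √377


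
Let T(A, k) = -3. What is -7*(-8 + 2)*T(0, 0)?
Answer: -126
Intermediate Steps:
-7*(-8 + 2)*T(0, 0) = -7*(-8 + 2)*(-3) = -7*(-6)*(-3) = -(-42)*(-3) = -1*126 = -126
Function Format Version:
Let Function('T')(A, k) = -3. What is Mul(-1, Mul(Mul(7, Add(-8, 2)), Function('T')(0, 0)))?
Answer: -126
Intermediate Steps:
Mul(-1, Mul(Mul(7, Add(-8, 2)), Function('T')(0, 0))) = Mul(-1, Mul(Mul(7, Add(-8, 2)), -3)) = Mul(-1, Mul(Mul(7, -6), -3)) = Mul(-1, Mul(-42, -3)) = Mul(-1, 126) = -126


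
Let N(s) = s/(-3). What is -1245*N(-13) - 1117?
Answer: -6512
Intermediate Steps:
N(s) = -s/3 (N(s) = s*(-⅓) = -s/3)
-1245*N(-13) - 1117 = -(-415)*(-13) - 1117 = -1245*13/3 - 1117 = -5395 - 1117 = -6512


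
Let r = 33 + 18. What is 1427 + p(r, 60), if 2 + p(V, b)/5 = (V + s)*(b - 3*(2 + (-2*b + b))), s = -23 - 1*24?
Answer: 6097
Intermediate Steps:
r = 51
s = -47 (s = -23 - 24 = -47)
p(V, b) = -10 + 5*(-47 + V)*(-6 + 4*b) (p(V, b) = -10 + 5*((V - 47)*(b - 3*(2 + (-2*b + b)))) = -10 + 5*((-47 + V)*(b - 3*(2 - b))) = -10 + 5*((-47 + V)*(b + (-6 + 3*b))) = -10 + 5*((-47 + V)*(-6 + 4*b)) = -10 + 5*(-47 + V)*(-6 + 4*b))
1427 + p(r, 60) = 1427 + (1400 - 940*60 - 30*51 + 20*51*60) = 1427 + (1400 - 56400 - 1530 + 61200) = 1427 + 4670 = 6097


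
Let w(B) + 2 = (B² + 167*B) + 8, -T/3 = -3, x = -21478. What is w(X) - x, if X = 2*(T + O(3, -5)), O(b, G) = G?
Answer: 22884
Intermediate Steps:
T = 9 (T = -3*(-3) = 9)
X = 8 (X = 2*(9 - 5) = 2*4 = 8)
w(B) = 6 + B² + 167*B (w(B) = -2 + ((B² + 167*B) + 8) = -2 + (8 + B² + 167*B) = 6 + B² + 167*B)
w(X) - x = (6 + 8² + 167*8) - 1*(-21478) = (6 + 64 + 1336) + 21478 = 1406 + 21478 = 22884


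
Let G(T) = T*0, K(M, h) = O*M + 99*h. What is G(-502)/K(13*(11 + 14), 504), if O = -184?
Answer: 0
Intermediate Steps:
K(M, h) = -184*M + 99*h
G(T) = 0
G(-502)/K(13*(11 + 14), 504) = 0/(-2392*(11 + 14) + 99*504) = 0/(-2392*25 + 49896) = 0/(-184*325 + 49896) = 0/(-59800 + 49896) = 0/(-9904) = 0*(-1/9904) = 0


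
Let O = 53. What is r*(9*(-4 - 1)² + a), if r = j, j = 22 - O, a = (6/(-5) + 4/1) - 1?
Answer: -35154/5 ≈ -7030.8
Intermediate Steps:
a = 9/5 (a = (6*(-⅕) + 4*1) - 1 = (-6/5 + 4) - 1 = 14/5 - 1 = 9/5 ≈ 1.8000)
j = -31 (j = 22 - 1*53 = 22 - 53 = -31)
r = -31
r*(9*(-4 - 1)² + a) = -31*(9*(-4 - 1)² + 9/5) = -31*(9*(-5)² + 9/5) = -31*(9*25 + 9/5) = -31*(225 + 9/5) = -31*1134/5 = -35154/5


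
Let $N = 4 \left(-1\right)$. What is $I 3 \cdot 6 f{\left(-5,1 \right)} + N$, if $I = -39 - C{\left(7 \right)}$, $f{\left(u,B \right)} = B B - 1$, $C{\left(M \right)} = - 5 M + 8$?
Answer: $-4$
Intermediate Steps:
$C{\left(M \right)} = 8 - 5 M$
$f{\left(u,B \right)} = -1 + B^{2}$ ($f{\left(u,B \right)} = B^{2} - 1 = -1 + B^{2}$)
$N = -4$
$I = -12$ ($I = -39 - \left(8 - 35\right) = -39 - -27 = -39 + 27 = -12$)
$I 3 \cdot 6 f{\left(-5,1 \right)} + N = - 12 \cdot 3 \cdot 6 \left(-1 + 1^{2}\right) - 4 = - 12 \cdot 18 \left(-1 + 1\right) - 4 = - 12 \cdot 18 \cdot 0 - 4 = \left(-12\right) 0 - 4 = 0 - 4 = -4$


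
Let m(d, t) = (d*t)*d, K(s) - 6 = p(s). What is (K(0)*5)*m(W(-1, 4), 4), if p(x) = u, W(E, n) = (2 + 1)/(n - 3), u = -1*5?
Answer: 180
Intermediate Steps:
u = -5
W(E, n) = 3/(-3 + n)
p(x) = -5
K(s) = 1 (K(s) = 6 - 5 = 1)
m(d, t) = t*d²
(K(0)*5)*m(W(-1, 4), 4) = (1*5)*(4*(3/(-3 + 4))²) = 5*(4*(3/1)²) = 5*(4*(3*1)²) = 5*(4*3²) = 5*(4*9) = 5*36 = 180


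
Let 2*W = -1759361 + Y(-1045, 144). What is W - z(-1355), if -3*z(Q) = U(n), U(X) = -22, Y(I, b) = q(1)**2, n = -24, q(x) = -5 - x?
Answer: -5278019/6 ≈ -8.7967e+5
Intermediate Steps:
Y(I, b) = 36 (Y(I, b) = (-5 - 1*1)**2 = (-5 - 1)**2 = (-6)**2 = 36)
z(Q) = 22/3 (z(Q) = -1/3*(-22) = 22/3)
W = -1759325/2 (W = (-1759361 + 36)/2 = (1/2)*(-1759325) = -1759325/2 ≈ -8.7966e+5)
W - z(-1355) = -1759325/2 - 1*22/3 = -1759325/2 - 22/3 = -5278019/6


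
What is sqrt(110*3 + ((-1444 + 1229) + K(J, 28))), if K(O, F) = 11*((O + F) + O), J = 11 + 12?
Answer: sqrt(929) ≈ 30.479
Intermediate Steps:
J = 23
K(O, F) = 11*F + 22*O (K(O, F) = 11*((F + O) + O) = 11*(F + 2*O) = 11*F + 22*O)
sqrt(110*3 + ((-1444 + 1229) + K(J, 28))) = sqrt(110*3 + ((-1444 + 1229) + (11*28 + 22*23))) = sqrt(330 + (-215 + (308 + 506))) = sqrt(330 + (-215 + 814)) = sqrt(330 + 599) = sqrt(929)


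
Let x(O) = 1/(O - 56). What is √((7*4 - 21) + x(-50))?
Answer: √78546/106 ≈ 2.6440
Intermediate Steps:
x(O) = 1/(-56 + O)
√((7*4 - 21) + x(-50)) = √((7*4 - 21) + 1/(-56 - 50)) = √((28 - 21) + 1/(-106)) = √(7 - 1/106) = √(741/106) = √78546/106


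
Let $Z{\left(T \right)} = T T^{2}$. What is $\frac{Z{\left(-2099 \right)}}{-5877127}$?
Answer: $\frac{9247776299}{5877127} \approx 1573.5$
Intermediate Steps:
$Z{\left(T \right)} = T^{3}$
$\frac{Z{\left(-2099 \right)}}{-5877127} = \frac{\left(-2099\right)^{3}}{-5877127} = \left(-9247776299\right) \left(- \frac{1}{5877127}\right) = \frac{9247776299}{5877127}$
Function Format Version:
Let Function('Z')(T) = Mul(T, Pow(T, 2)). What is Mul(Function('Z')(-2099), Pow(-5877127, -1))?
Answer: Rational(9247776299, 5877127) ≈ 1573.5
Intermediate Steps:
Function('Z')(T) = Pow(T, 3)
Mul(Function('Z')(-2099), Pow(-5877127, -1)) = Mul(Pow(-2099, 3), Pow(-5877127, -1)) = Mul(-9247776299, Rational(-1, 5877127)) = Rational(9247776299, 5877127)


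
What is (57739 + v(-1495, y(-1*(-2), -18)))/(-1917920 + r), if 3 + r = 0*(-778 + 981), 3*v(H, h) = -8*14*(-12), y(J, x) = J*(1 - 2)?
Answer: -58187/1917923 ≈ -0.030339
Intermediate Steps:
y(J, x) = -J (y(J, x) = J*(-1) = -J)
v(H, h) = 448 (v(H, h) = (-8*14*(-12))/3 = (-112*(-12))/3 = (⅓)*1344 = 448)
r = -3 (r = -3 + 0*(-778 + 981) = -3 + 0*203 = -3 + 0 = -3)
(57739 + v(-1495, y(-1*(-2), -18)))/(-1917920 + r) = (57739 + 448)/(-1917920 - 3) = 58187/(-1917923) = 58187*(-1/1917923) = -58187/1917923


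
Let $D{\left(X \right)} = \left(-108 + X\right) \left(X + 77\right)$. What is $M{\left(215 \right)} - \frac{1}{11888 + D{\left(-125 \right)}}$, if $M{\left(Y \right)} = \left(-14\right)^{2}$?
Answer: $\frac{4522111}{23072} \approx 196.0$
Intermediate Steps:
$M{\left(Y \right)} = 196$
$D{\left(X \right)} = \left(-108 + X\right) \left(77 + X\right)$
$M{\left(215 \right)} - \frac{1}{11888 + D{\left(-125 \right)}} = 196 - \frac{1}{11888 - \left(4441 - 15625\right)} = 196 - \frac{1}{11888 + \left(-8316 + 15625 + 3875\right)} = 196 - \frac{1}{11888 + 11184} = 196 - \frac{1}{23072} = \frac{4522111}{23072}$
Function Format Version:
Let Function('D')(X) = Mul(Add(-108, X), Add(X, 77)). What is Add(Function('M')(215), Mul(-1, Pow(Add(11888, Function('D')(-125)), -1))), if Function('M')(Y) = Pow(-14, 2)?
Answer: Rational(4522111, 23072) ≈ 196.00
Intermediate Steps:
Function('M')(Y) = 196
Function('D')(X) = Mul(Add(-108, X), Add(77, X))
Add(Function('M')(215), Mul(-1, Pow(Add(11888, Function('D')(-125)), -1))) = Add(196, Mul(-1, Pow(Add(11888, Add(-8316, Pow(-125, 2), Mul(-31, -125))), -1))) = Add(196, Mul(-1, Pow(Add(11888, Add(-8316, 15625, 3875)), -1))) = Add(196, Mul(-1, Pow(Add(11888, 11184), -1))) = Add(196, Mul(-1, Pow(23072, -1))) = Add(196, Mul(-1, Rational(1, 23072))) = Add(196, Rational(-1, 23072)) = Rational(4522111, 23072)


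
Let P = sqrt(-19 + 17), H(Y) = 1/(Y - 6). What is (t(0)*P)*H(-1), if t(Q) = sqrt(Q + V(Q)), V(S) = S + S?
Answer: 0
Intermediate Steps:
V(S) = 2*S
H(Y) = 1/(-6 + Y)
t(Q) = sqrt(3)*sqrt(Q) (t(Q) = sqrt(Q + 2*Q) = sqrt(3*Q) = sqrt(3)*sqrt(Q))
P = I*sqrt(2) (P = sqrt(-2) = I*sqrt(2) ≈ 1.4142*I)
(t(0)*P)*H(-1) = ((sqrt(3)*sqrt(0))*(I*sqrt(2)))/(-6 - 1) = ((sqrt(3)*0)*(I*sqrt(2)))/(-7) = (0*(I*sqrt(2)))*(-1/7) = 0*(-1/7) = 0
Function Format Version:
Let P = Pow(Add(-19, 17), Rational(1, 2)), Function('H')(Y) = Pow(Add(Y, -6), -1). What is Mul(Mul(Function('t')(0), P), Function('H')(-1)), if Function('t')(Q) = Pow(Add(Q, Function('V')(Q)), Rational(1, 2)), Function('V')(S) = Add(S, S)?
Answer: 0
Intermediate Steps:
Function('V')(S) = Mul(2, S)
Function('H')(Y) = Pow(Add(-6, Y), -1)
Function('t')(Q) = Mul(Pow(3, Rational(1, 2)), Pow(Q, Rational(1, 2))) (Function('t')(Q) = Pow(Add(Q, Mul(2, Q)), Rational(1, 2)) = Pow(Mul(3, Q), Rational(1, 2)) = Mul(Pow(3, Rational(1, 2)), Pow(Q, Rational(1, 2))))
P = Mul(I, Pow(2, Rational(1, 2))) (P = Pow(-2, Rational(1, 2)) = Mul(I, Pow(2, Rational(1, 2))) ≈ Mul(1.4142, I))
Mul(Mul(Function('t')(0), P), Function('H')(-1)) = Mul(Mul(Mul(Pow(3, Rational(1, 2)), Pow(0, Rational(1, 2))), Mul(I, Pow(2, Rational(1, 2)))), Pow(Add(-6, -1), -1)) = Mul(Mul(Mul(Pow(3, Rational(1, 2)), 0), Mul(I, Pow(2, Rational(1, 2)))), Pow(-7, -1)) = Mul(Mul(0, Mul(I, Pow(2, Rational(1, 2)))), Rational(-1, 7)) = Mul(0, Rational(-1, 7)) = 0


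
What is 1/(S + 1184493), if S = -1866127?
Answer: -1/681634 ≈ -1.4671e-6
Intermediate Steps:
1/(S + 1184493) = 1/(-1866127 + 1184493) = 1/(-681634) = -1/681634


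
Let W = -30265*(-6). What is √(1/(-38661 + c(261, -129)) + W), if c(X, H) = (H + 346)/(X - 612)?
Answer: √8359999015017356133/6785114 ≈ 426.13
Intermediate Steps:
c(X, H) = (346 + H)/(-612 + X)
W = 181590
√(1/(-38661 + c(261, -129)) + W) = √(1/(-38661 + (346 - 129)/(-612 + 261)) + 181590) = √(1/(-38661 + 217/(-351)) + 181590) = √(1/(-38661 - 1/351*217) + 181590) = √(1/(-38661 - 217/351) + 181590) = √(1/(-13570228/351) + 181590) = √(-351/13570228 + 181590) = √(2464217702169/13570228) = √8359999015017356133/6785114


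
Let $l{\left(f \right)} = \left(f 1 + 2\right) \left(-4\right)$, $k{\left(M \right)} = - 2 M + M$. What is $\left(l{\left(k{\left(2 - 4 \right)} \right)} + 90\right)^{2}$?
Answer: $5476$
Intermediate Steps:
$k{\left(M \right)} = - M$
$l{\left(f \right)} = -8 - 4 f$ ($l{\left(f \right)} = \left(f + 2\right) \left(-4\right) = \left(2 + f\right) \left(-4\right) = -8 - 4 f$)
$\left(l{\left(k{\left(2 - 4 \right)} \right)} + 90\right)^{2} = \left(\left(-8 - 4 \left(- (2 - 4)\right)\right) + 90\right)^{2} = \left(\left(-8 - 4 \left(\left(-1\right) \left(-2\right)\right)\right) + 90\right)^{2} = \left(\left(-8 - 8\right) + 90\right)^{2} = \left(-16 + 90\right)^{2} = 74^{2} = 5476$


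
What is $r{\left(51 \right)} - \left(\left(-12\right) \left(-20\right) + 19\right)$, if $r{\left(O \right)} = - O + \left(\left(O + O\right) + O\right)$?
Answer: $-157$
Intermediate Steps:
$r{\left(O \right)} = 2 O$ ($r{\left(O \right)} = - O + \left(2 O + O\right) = - O + 3 O = 2 O$)
$r{\left(51 \right)} - \left(\left(-12\right) \left(-20\right) + 19\right) = 2 \cdot 51 - \left(\left(-12\right) \left(-20\right) + 19\right) = 102 - \left(240 + 19\right) = 102 - 259 = -157$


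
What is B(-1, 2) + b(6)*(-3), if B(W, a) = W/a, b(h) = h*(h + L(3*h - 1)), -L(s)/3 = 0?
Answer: -217/2 ≈ -108.50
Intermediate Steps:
L(s) = 0 (L(s) = -3*0 = 0)
b(h) = h² (b(h) = h*(h + 0) = h*h = h²)
B(-1, 2) + b(6)*(-3) = -1/2 + 6²*(-3) = -1*½ + 36*(-3) = -½ - 108 = -217/2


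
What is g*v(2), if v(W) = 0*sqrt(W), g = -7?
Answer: 0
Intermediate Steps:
v(W) = 0
g*v(2) = -7*0 = 0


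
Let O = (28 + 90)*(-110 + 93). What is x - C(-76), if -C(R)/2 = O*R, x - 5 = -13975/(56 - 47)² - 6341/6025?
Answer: 148722405929/488025 ≈ 3.0474e+5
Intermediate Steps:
x = -82272871/488025 (x = 5 + (-13975/(56 - 47)² - 6341/6025) = 5 + (-13975/(9²) - 6341*1/6025) = 5 + (-13975/81 - 6341/6025) = 5 - 84712996/488025 = -82272871/488025 ≈ -168.58)
O = -2006 (O = 118*(-17) = -2006)
C(R) = 4012*R (C(R) = -(-4012)*R = 4012*R)
x - C(-76) = -82272871/488025 - 4012*(-76) = -82272871/488025 - 1*(-304912) = -82272871/488025 + 304912 = 148722405929/488025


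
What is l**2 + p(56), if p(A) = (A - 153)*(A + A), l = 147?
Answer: 10745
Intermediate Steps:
p(A) = 2*A*(-153 + A) (p(A) = (-153 + A)*(2*A) = 2*A*(-153 + A))
l**2 + p(56) = 147**2 + 2*56*(-153 + 56) = 21609 + 2*56*(-97) = 21609 - 10864 = 10745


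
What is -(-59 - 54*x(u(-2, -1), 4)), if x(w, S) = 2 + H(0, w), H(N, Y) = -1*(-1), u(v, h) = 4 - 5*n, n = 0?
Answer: 221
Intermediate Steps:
u(v, h) = 4 (u(v, h) = 4 - 5*0 = 4 + 0 = 4)
H(N, Y) = 1
x(w, S) = 3 (x(w, S) = 2 + 1 = 3)
-(-59 - 54*x(u(-2, -1), 4)) = -(-59 - 54*3) = -(-59 - 162) = -1*(-221) = 221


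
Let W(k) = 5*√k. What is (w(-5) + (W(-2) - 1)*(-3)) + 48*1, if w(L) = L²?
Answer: 76 - 15*I*√2 ≈ 76.0 - 21.213*I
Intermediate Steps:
(w(-5) + (W(-2) - 1)*(-3)) + 48*1 = ((-5)² + (5*√(-2) - 1)*(-3)) + 48*1 = (25 + (5*(I*√2) - 1)*(-3)) + 48 = (25 + (5*I*√2 - 1)*(-3)) + 48 = (25 + (-1 + 5*I*√2)*(-3)) + 48 = (25 + (3 - 15*I*√2)) + 48 = (28 - 15*I*√2) + 48 = 76 - 15*I*√2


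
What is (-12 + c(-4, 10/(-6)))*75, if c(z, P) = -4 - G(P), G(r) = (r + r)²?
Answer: -6100/3 ≈ -2033.3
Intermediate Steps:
G(r) = 4*r² (G(r) = (2*r)² = 4*r²)
c(z, P) = -4 - 4*P²
(-12 + c(-4, 10/(-6)))*75 = (-12 + (-4 - 4*(10/(-6))²))*75 = (-12 + (-4 - 4*(10*(-⅙))²))*75 = (-12 + (-4 - 4*(-5/3)²))*75 = (-12 + (-4 - 4*25/9))*75 = (-12 + (-4 - 100/9))*75 = (-12 - 136/9)*75 = -244/9*75 = -6100/3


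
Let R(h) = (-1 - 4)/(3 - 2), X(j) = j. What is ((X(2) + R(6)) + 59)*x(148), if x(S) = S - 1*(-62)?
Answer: 11760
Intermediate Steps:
x(S) = 62 + S (x(S) = S + 62 = 62 + S)
R(h) = -5 (R(h) = -5/1 = -5*1 = -5)
((X(2) + R(6)) + 59)*x(148) = ((2 - 5) + 59)*(62 + 148) = (-3 + 59)*210 = 56*210 = 11760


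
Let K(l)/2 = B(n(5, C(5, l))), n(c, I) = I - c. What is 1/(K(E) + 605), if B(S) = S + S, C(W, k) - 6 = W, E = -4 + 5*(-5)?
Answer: 1/629 ≈ 0.0015898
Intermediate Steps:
E = -29 (E = -4 - 25 = -29)
C(W, k) = 6 + W
B(S) = 2*S
K(l) = 24 (K(l) = 2*(2*((6 + 5) - 1*5)) = 2*(2*(11 - 5)) = 2*(2*6) = 2*12 = 24)
1/(K(E) + 605) = 1/(24 + 605) = 1/629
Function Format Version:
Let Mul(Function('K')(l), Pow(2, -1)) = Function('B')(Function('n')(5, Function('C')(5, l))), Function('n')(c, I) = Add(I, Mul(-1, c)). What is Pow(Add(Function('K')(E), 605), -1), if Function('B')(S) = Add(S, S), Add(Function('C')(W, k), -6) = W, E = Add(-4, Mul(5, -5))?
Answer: Rational(1, 629) ≈ 0.0015898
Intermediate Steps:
E = -29 (E = Add(-4, -25) = -29)
Function('C')(W, k) = Add(6, W)
Function('B')(S) = Mul(2, S)
Function('K')(l) = 24 (Function('K')(l) = Mul(2, Mul(2, Add(Add(6, 5), Mul(-1, 5)))) = Mul(2, Mul(2, Add(11, -5))) = Mul(2, Mul(2, 6)) = Mul(2, 12) = 24)
Pow(Add(Function('K')(E), 605), -1) = Pow(Add(24, 605), -1) = Pow(629, -1) = Rational(1, 629)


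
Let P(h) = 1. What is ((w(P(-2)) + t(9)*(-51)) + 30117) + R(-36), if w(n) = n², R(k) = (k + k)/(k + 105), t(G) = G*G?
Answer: 597677/23 ≈ 25986.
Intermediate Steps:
t(G) = G²
R(k) = 2*k/(105 + k) (R(k) = (2*k)/(105 + k) = 2*k/(105 + k))
((w(P(-2)) + t(9)*(-51)) + 30117) + R(-36) = ((1² + 9²*(-51)) + 30117) + 2*(-36)/(105 - 36) = ((1 + 81*(-51)) + 30117) + 2*(-36)/69 = ((1 - 4131) + 30117) + 2*(-36)*(1/69) = (-4130 + 30117) - 24/23 = 25987 - 24/23 = 597677/23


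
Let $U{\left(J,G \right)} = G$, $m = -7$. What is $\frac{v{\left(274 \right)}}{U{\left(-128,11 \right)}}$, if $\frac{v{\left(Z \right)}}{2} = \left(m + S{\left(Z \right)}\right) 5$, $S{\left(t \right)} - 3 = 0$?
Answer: $- \frac{40}{11} \approx -3.6364$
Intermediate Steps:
$S{\left(t \right)} = 3$ ($S{\left(t \right)} = 3 + 0 = 3$)
$v{\left(Z \right)} = -40$ ($v{\left(Z \right)} = 2 \left(-7 + 3\right) 5 = 2 \left(\left(-4\right) 5\right) = 2 \left(-20\right) = -40$)
$\frac{v{\left(274 \right)}}{U{\left(-128,11 \right)}} = - \frac{40}{11}$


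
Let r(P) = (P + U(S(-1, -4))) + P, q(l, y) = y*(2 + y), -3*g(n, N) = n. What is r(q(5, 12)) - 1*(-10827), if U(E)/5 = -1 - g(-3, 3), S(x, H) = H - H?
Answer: 11153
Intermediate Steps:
S(x, H) = 0
g(n, N) = -n/3
U(E) = -10 (U(E) = 5*(-1 - (-1)*(-3)/3) = 5*(-1 - 1*1) = 5*(-1 - 1) = 5*(-2) = -10)
r(P) = -10 + 2*P (r(P) = (P - 10) + P = (-10 + P) + P = -10 + 2*P)
r(q(5, 12)) - 1*(-10827) = (-10 + 2*(12*(2 + 12))) - 1*(-10827) = (-10 + 2*(12*14)) + 10827 = (-10 + 2*168) + 10827 = (-10 + 336) + 10827 = 326 + 10827 = 11153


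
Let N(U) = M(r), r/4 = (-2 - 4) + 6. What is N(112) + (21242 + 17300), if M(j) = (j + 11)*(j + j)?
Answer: 38542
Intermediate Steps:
r = 0 (r = 4*((-2 - 4) + 6) = 4*(-6 + 6) = 4*0 = 0)
M(j) = 2*j*(11 + j) (M(j) = (11 + j)*(2*j) = 2*j*(11 + j))
N(U) = 0 (N(U) = 2*0*(11 + 0) = 2*0*11 = 0)
N(112) + (21242 + 17300) = 0 + (21242 + 17300) = 0 + 38542 = 38542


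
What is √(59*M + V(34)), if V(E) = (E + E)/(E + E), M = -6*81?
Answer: I*√28673 ≈ 169.33*I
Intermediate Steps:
M = -486
V(E) = 1 (V(E) = (2*E)/((2*E)) = (2*E)*(1/(2*E)) = 1)
√(59*M + V(34)) = √(59*(-486) + 1) = √(-28674 + 1) = √(-28673) = I*√28673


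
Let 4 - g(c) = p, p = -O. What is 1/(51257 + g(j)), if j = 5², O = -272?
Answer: 1/50989 ≈ 1.9612e-5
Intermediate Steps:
j = 25
p = 272 (p = -1*(-272) = 272)
g(c) = -268 (g(c) = 4 - 1*272 = 4 - 272 = -268)
1/(51257 + g(j)) = 1/(51257 - 268) = 1/50989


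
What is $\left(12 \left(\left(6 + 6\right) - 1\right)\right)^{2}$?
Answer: $17424$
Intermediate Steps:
$\left(12 \left(\left(6 + 6\right) - 1\right)\right)^{2} = \left(12 \left(12 - 1\right)\right)^{2} = \left(12 \cdot 11\right)^{2} = 132^{2} = 17424$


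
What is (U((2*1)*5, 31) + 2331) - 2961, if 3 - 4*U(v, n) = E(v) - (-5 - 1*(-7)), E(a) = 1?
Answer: -629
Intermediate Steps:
U(v, n) = 1 (U(v, n) = ¾ - (1 - (-5 - 1*(-7)))/4 = ¾ - (1 - (-5 + 7))/4 = ¾ - (1 - 1*2)/4 = ¾ - (1 - 2)/4 = ¾ - ¼*(-1) = ¾ + ¼ = 1)
(U((2*1)*5, 31) + 2331) - 2961 = (1 + 2331) - 2961 = 2332 - 2961 = -629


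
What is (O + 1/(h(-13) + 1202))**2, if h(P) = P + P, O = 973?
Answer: 1309305774001/1382976 ≈ 9.4673e+5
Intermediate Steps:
h(P) = 2*P
(O + 1/(h(-13) + 1202))**2 = (973 + 1/(2*(-13) + 1202))**2 = (973 + 1/(-26 + 1202))**2 = (973 + 1/1176)**2 = (1144249/1176)**2 = 1309305774001/1382976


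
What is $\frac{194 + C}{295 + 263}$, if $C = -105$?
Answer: $\frac{89}{558} \approx 0.1595$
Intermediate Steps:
$\frac{194 + C}{295 + 263} = \frac{194 - 105}{295 + 263} = \frac{89}{558}$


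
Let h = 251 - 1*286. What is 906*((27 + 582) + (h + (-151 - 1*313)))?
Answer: 99660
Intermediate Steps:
h = -35 (h = 251 - 286 = -35)
906*((27 + 582) + (h + (-151 - 1*313))) = 906*((27 + 582) + (-35 + (-151 - 1*313))) = 906*(609 + (-35 + (-151 - 313))) = 906*(609 + (-35 - 464)) = 906*(609 - 499) = 906*110 = 99660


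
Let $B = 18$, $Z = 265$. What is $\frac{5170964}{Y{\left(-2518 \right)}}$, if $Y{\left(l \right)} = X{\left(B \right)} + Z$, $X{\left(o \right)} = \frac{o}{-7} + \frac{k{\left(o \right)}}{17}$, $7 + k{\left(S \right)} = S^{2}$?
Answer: $\frac{153836179}{8362} \approx 18397.0$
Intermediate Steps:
$k{\left(S \right)} = -7 + S^{2}$
$X{\left(o \right)} = - \frac{7}{17} - \frac{o}{7} + \frac{o^{2}}{17}$ ($X{\left(o \right)} = \frac{o}{-7} + \frac{-7 + o^{2}}{17} = o \left(- \frac{1}{7}\right) + \left(-7 + o^{2}\right) \frac{1}{17} = - \frac{o}{7} + \left(- \frac{7}{17} + \frac{o^{2}}{17}\right) = - \frac{7}{17} - \frac{o}{7} + \frac{o^{2}}{17}$)
$Y{\left(l \right)} = \frac{33448}{119}$ ($Y{\left(l \right)} = \left(- \frac{7}{17} - \frac{18}{7} + \frac{18^{2}}{17}\right) + 265 = \left(- \frac{7}{17} - \frac{18}{7} + \frac{1}{17} \cdot 324\right) + 265 = \left(- \frac{7}{17} - \frac{18}{7} + \frac{324}{17}\right) + 265 = \frac{1913}{119} + 265 = \frac{33448}{119}$)
$\frac{5170964}{Y{\left(-2518 \right)}} = \frac{5170964}{\frac{33448}{119}} = 5170964 \cdot \frac{119}{33448} = \frac{153836179}{8362}$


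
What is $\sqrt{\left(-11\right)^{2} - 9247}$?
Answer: $39 i \sqrt{6} \approx 95.53 i$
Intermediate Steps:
$\sqrt{\left(-11\right)^{2} - 9247} = \sqrt{121 - 9247} = \sqrt{-9126} = 39 i \sqrt{6}$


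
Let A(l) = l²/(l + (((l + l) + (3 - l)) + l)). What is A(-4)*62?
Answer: -992/9 ≈ -110.22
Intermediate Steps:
A(l) = l²/(3 + 3*l) (A(l) = l²/(l + ((2*l + (3 - l)) + l)) = l²/(l + ((3 + l) + l)) = l²/(l + (3 + 2*l)) = l²/(3 + 3*l))
A(-4)*62 = ((⅓)*(-4)²/(1 - 4))*62 = ((⅓)*16/(-3))*62 = ((⅓)*16*(-⅓))*62 = -16/9*62 = -992/9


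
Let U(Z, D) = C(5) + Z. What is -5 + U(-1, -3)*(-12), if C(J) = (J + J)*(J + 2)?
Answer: -833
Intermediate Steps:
C(J) = 2*J*(2 + J) (C(J) = (2*J)*(2 + J) = 2*J*(2 + J))
U(Z, D) = 70 + Z (U(Z, D) = 2*5*(2 + 5) + Z = 2*5*7 + Z = 70 + Z)
-5 + U(-1, -3)*(-12) = -5 + (70 - 1)*(-12) = -5 + 69*(-12) = -5 - 828 = -833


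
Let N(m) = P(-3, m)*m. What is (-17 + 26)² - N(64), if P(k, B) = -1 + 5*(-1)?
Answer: 465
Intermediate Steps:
P(k, B) = -6 (P(k, B) = -1 - 5 = -6)
N(m) = -6*m
(-17 + 26)² - N(64) = (-17 + 26)² - (-6)*64 = 9² - 1*(-384) = 81 + 384 = 465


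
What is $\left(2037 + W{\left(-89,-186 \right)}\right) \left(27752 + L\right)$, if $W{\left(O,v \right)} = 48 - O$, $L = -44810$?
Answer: $-37084092$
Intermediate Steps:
$\left(2037 + W{\left(-89,-186 \right)}\right) \left(27752 + L\right) = \left(2037 + \left(48 - -89\right)\right) \left(27752 - 44810\right) = \left(2037 + \left(48 + 89\right)\right) \left(-17058\right) = \left(2037 + 137\right) \left(-17058\right) = 2174 \left(-17058\right) = -37084092$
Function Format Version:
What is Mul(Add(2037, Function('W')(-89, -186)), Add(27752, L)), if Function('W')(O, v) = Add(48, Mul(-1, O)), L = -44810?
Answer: -37084092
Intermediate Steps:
Mul(Add(2037, Function('W')(-89, -186)), Add(27752, L)) = Mul(Add(2037, Add(48, Mul(-1, -89))), Add(27752, -44810)) = Mul(Add(2037, Add(48, 89)), -17058) = Mul(Add(2037, 137), -17058) = Mul(2174, -17058) = -37084092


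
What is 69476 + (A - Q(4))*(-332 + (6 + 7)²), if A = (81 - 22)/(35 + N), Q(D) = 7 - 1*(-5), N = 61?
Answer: 6847855/96 ≈ 71332.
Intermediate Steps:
Q(D) = 12 (Q(D) = 7 + 5 = 12)
A = 59/96 (A = (81 - 22)/(35 + 61) = 59/96 ≈ 0.61458)
69476 + (A - Q(4))*(-332 + (6 + 7)²) = 69476 + (59/96 - 1*12)*(-332 + (6 + 7)²) = 69476 + (59/96 - 12)*(-332 + 13²) = 69476 - 1093*(-332 + 169)/96 = 69476 - 1093/96*(-163) = 69476 + 178159/96 = 6847855/96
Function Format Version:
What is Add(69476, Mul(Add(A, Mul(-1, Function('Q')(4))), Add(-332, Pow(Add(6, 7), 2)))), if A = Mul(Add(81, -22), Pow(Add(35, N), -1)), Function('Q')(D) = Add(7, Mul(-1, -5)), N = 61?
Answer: Rational(6847855, 96) ≈ 71332.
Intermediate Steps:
Function('Q')(D) = 12 (Function('Q')(D) = Add(7, 5) = 12)
A = Rational(59, 96) (A = Mul(Add(81, -22), Pow(Add(35, 61), -1)) = Mul(59, Pow(96, -1)) = Mul(59, Rational(1, 96)) = Rational(59, 96) ≈ 0.61458)
Add(69476, Mul(Add(A, Mul(-1, Function('Q')(4))), Add(-332, Pow(Add(6, 7), 2)))) = Add(69476, Mul(Add(Rational(59, 96), Mul(-1, 12)), Add(-332, Pow(Add(6, 7), 2)))) = Add(69476, Mul(Add(Rational(59, 96), -12), Add(-332, Pow(13, 2)))) = Add(69476, Mul(Rational(-1093, 96), Add(-332, 169))) = Add(69476, Mul(Rational(-1093, 96), -163)) = Add(69476, Rational(178159, 96)) = Rational(6847855, 96)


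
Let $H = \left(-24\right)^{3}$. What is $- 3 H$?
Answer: $41472$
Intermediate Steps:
$H = -13824$
$- 3 H = \left(-3\right) \left(-13824\right) = 41472$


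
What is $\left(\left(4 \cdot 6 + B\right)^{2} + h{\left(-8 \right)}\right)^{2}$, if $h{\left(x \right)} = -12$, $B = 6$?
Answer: $788544$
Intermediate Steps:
$\left(\left(4 \cdot 6 + B\right)^{2} + h{\left(-8 \right)}\right)^{2} = \left(\left(4 \cdot 6 + 6\right)^{2} - 12\right)^{2} = \left(\left(24 + 6\right)^{2} - 12\right)^{2} = \left(30^{2} - 12\right)^{2} = \left(900 - 12\right)^{2} = 888^{2} = 788544$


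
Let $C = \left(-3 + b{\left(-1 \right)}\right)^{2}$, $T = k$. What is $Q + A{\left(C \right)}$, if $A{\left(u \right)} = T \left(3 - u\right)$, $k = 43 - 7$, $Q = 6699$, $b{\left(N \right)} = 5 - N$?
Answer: $6483$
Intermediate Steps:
$k = 36$
$T = 36$
$C = 9$ ($C = \left(-3 + \left(5 - -1\right)\right)^{2} = \left(-3 + \left(5 + 1\right)\right)^{2} = \left(-3 + 6\right)^{2} = 3^{2} = 9$)
$A{\left(u \right)} = 108 - 36 u$ ($A{\left(u \right)} = 36 \left(3 - u\right) = 108 - 36 u$)
$Q + A{\left(C \right)} = 6699 + \left(108 - 324\right) = 6699 - 216 = 6483$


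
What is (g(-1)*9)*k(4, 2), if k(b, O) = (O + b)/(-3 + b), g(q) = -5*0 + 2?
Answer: 108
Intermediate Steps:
g(q) = 2 (g(q) = 0 + 2 = 2)
k(b, O) = (O + b)/(-3 + b)
(g(-1)*9)*k(4, 2) = (2*9)*((2 + 4)/(-3 + 4)) = 18*(6/1) = 18*(1*6) = 18*6 = 108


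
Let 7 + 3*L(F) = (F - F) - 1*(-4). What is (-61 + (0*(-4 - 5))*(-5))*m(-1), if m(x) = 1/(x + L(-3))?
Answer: 61/2 ≈ 30.500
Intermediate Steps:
L(F) = -1 (L(F) = -7/3 + ((F - F) - 1*(-4))/3 = -7/3 + (0 + 4)/3 = -7/3 + (1/3)*4 = -7/3 + 4/3 = -1)
m(x) = 1/(-1 + x) (m(x) = 1/(x - 1) = 1/(-1 + x))
(-61 + (0*(-4 - 5))*(-5))*m(-1) = (-61 + (0*(-4 - 5))*(-5))/(-1 - 1) = (-61 + (0*(-9))*(-5))/(-2) = (-61 + 0*(-5))*(-1/2) = (-61 + 0)*(-1/2) = -61*(-1/2) = 61/2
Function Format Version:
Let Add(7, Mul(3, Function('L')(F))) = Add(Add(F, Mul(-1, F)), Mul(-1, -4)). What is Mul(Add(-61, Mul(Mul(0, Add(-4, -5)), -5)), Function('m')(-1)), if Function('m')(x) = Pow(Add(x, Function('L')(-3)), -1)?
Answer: Rational(61, 2) ≈ 30.500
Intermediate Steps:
Function('L')(F) = -1 (Function('L')(F) = Add(Rational(-7, 3), Mul(Rational(1, 3), Add(Add(F, Mul(-1, F)), Mul(-1, -4)))) = Add(Rational(-7, 3), Mul(Rational(1, 3), Add(0, 4))) = Add(Rational(-7, 3), Mul(Rational(1, 3), 4)) = Add(Rational(-7, 3), Rational(4, 3)) = -1)
Function('m')(x) = Pow(Add(-1, x), -1) (Function('m')(x) = Pow(Add(x, -1), -1) = Pow(Add(-1, x), -1))
Mul(Add(-61, Mul(Mul(0, Add(-4, -5)), -5)), Function('m')(-1)) = Mul(Add(-61, Mul(Mul(0, Add(-4, -5)), -5)), Pow(Add(-1, -1), -1)) = Mul(Add(-61, Mul(Mul(0, -9), -5)), Pow(-2, -1)) = Mul(Add(-61, Mul(0, -5)), Rational(-1, 2)) = Mul(Add(-61, 0), Rational(-1, 2)) = Mul(-61, Rational(-1, 2)) = Rational(61, 2)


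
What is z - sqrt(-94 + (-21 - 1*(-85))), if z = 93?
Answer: 93 - I*sqrt(30) ≈ 93.0 - 5.4772*I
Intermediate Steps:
z - sqrt(-94 + (-21 - 1*(-85))) = 93 - sqrt(-94 + (-21 - 1*(-85))) = 93 - sqrt(-94 + (-21 + 85)) = 93 - sqrt(-94 + 64) = 93 - sqrt(-30) = 93 - I*sqrt(30)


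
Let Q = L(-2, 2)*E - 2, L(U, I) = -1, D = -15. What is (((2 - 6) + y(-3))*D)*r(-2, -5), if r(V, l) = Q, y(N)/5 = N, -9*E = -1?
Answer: -1805/3 ≈ -601.67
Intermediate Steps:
E = ⅑ (E = -⅑*(-1) = ⅑ ≈ 0.11111)
y(N) = 5*N
Q = -19/9 (Q = -1*⅑ - 2 = -⅑ - 2 = -19/9 ≈ -2.1111)
r(V, l) = -19/9
(((2 - 6) + y(-3))*D)*r(-2, -5) = (((2 - 6) + 5*(-3))*(-15))*(-19/9) = ((-4 - 15)*(-15))*(-19/9) = -19*(-15)*(-19/9) = 285*(-19/9) = -1805/3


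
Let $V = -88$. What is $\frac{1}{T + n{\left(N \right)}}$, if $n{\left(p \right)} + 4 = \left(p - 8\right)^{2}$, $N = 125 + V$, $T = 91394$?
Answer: $\frac{1}{92231} \approx 1.0842 \cdot 10^{-5}$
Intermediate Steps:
$N = 37$ ($N = 125 - 88 = 37$)
$n{\left(p \right)} = -4 + \left(-8 + p\right)^{2}$ ($n{\left(p \right)} = -4 + \left(p - 8\right)^{2} = -4 + \left(-8 + p\right)^{2}$)
$\frac{1}{T + n{\left(N \right)}} = \frac{1}{91394 - \left(4 - \left(-8 + 37\right)^{2}\right)} = \frac{1}{91394 - \left(4 - 29^{2}\right)} = \frac{1}{91394 + \left(-4 + 841\right)} = \frac{1}{91394 + 837} = \frac{1}{92231}$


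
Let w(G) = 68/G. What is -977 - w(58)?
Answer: -28367/29 ≈ -978.17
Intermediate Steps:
-977 - w(58) = -977 - 68/58 = -977 - 1*34/29 = -977 - 34/29 = -28367/29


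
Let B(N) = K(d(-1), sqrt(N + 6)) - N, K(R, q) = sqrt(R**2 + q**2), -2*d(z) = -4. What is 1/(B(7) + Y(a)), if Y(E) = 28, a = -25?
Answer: 21/424 - sqrt(17)/424 ≈ 0.039804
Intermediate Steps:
d(z) = 2 (d(z) = -1/2*(-4) = 2)
B(N) = sqrt(10 + N) - N (B(N) = sqrt(2**2 + (sqrt(N + 6))**2) - N = sqrt(4 + (sqrt(6 + N))**2) - N = sqrt(4 + (6 + N)) - N = sqrt(10 + N) - N)
1/(B(7) + Y(a)) = 1/((sqrt(10 + 7) - 1*7) + 28) = 1/((sqrt(17) - 7) + 28) = 1/((-7 + sqrt(17)) + 28) = 1/(21 + sqrt(17))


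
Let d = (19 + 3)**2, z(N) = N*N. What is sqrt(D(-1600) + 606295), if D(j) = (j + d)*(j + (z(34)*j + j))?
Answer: 17*sqrt(7156855) ≈ 45479.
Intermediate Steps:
z(N) = N**2
d = 484 (d = 22**2 = 484)
D(j) = 1158*j*(484 + j) (D(j) = (j + 484)*(j + (34**2*j + j)) = (484 + j)*(j + (1156*j + j)) = (484 + j)*(j + 1157*j) = (484 + j)*(1158*j) = 1158*j*(484 + j))
sqrt(D(-1600) + 606295) = sqrt(1158*(-1600)*(484 - 1600) + 606295) = sqrt(1158*(-1600)*(-1116) + 606295) = sqrt(2067724800 + 606295) = sqrt(2068331095) = 17*sqrt(7156855)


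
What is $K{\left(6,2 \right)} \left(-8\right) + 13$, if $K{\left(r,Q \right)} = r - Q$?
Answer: $-19$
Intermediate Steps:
$K{\left(6,2 \right)} \left(-8\right) + 13 = \left(6 - 2\right) \left(-8\right) + 13 = 4 \left(-8\right) + 13 = -32 + 13 = -19$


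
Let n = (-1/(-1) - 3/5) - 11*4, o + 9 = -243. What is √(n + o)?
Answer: I*√7390/5 ≈ 17.193*I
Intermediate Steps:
o = -252 (o = -9 - 243 = -252)
n = -218/5 (n = (-1*(-1) - 3*⅕) - 44 = (1 - ⅗) - 44 = ⅖ - 44 = -218/5 ≈ -43.600)
√(n + o) = √(-218/5 - 252) = √(-1478/5) = I*√7390/5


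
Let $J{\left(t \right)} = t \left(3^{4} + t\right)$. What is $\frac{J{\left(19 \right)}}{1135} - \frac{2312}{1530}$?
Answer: $\frac{1664}{10215} \approx 0.1629$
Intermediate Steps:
$J{\left(t \right)} = t \left(81 + t\right)$
$\frac{J{\left(19 \right)}}{1135} - \frac{2312}{1530} = \frac{19 \left(81 + 19\right)}{1135} - \frac{2312}{1530} = 19 \cdot 100 \cdot \frac{1}{1135} - \frac{68}{45} = 1900 \cdot \frac{1}{1135} - \frac{68}{45} = \frac{380}{227} - \frac{68}{45} = \frac{1664}{10215}$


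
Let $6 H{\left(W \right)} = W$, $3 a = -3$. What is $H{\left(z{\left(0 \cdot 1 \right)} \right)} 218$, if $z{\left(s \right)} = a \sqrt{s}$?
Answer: $0$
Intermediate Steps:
$a = -1$ ($a = \frac{1}{3} \left(-3\right) = -1$)
$z{\left(s \right)} = - \sqrt{s}$
$H{\left(W \right)} = \frac{W}{6}$
$H{\left(z{\left(0 \cdot 1 \right)} \right)} 218 = \frac{\left(-1\right) \sqrt{0 \cdot 1}}{6} \cdot 218 = \frac{\left(-1\right) \sqrt{0}}{6} \cdot 218 = \frac{\left(-1\right) 0}{6} \cdot 218 = \frac{1}{6} \cdot 0 \cdot 218 = 0 \cdot 218 = 0$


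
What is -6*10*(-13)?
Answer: 780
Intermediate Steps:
-6*10*(-13) = -60*(-13) = 780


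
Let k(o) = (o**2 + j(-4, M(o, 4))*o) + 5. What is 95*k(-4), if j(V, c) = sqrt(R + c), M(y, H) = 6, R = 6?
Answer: 1995 - 760*sqrt(3) ≈ 678.64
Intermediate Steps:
j(V, c) = sqrt(6 + c)
k(o) = 5 + o**2 + 2*o*sqrt(3) (k(o) = (o**2 + sqrt(6 + 6)*o) + 5 = (o**2 + sqrt(12)*o) + 5 = (o**2 + (2*sqrt(3))*o) + 5 = (o**2 + 2*o*sqrt(3)) + 5 = 5 + o**2 + 2*o*sqrt(3))
95*k(-4) = 95*(5 + (-4)**2 + 2*(-4)*sqrt(3)) = 95*(5 + 16 - 8*sqrt(3)) = 95*(21 - 8*sqrt(3)) = 1995 - 760*sqrt(3)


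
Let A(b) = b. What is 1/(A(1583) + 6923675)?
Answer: 1/6925258 ≈ 1.4440e-7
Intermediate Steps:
1/(A(1583) + 6923675) = 1/(1583 + 6923675) = 1/6925258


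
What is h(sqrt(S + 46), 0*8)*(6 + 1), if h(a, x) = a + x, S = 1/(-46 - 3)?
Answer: sqrt(2253) ≈ 47.466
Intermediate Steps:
S = -1/49 (S = 1/(-49) = -1/49 ≈ -0.020408)
h(sqrt(S + 46), 0*8)*(6 + 1) = (sqrt(-1/49 + 46) + 0*8)*(6 + 1) = (sqrt(2253/49) + 0)*7 = (sqrt(2253)/7 + 0)*7 = (sqrt(2253)/7)*7 = sqrt(2253)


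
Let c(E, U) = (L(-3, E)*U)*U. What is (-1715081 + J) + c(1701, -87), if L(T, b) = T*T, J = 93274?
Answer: -1553686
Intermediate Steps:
L(T, b) = T²
c(E, U) = 9*U² (c(E, U) = ((-3)²*U)*U = (9*U)*U = 9*U²)
(-1715081 + J) + c(1701, -87) = (-1715081 + 93274) + 9*(-87)² = -1621807 + 9*7569 = -1621807 + 68121 = -1553686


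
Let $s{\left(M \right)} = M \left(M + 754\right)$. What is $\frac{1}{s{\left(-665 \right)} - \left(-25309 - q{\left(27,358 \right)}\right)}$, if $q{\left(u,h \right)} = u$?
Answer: $- \frac{1}{33849} \approx -2.9543 \cdot 10^{-5}$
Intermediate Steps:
$s{\left(M \right)} = M \left(754 + M\right)$
$\frac{1}{s{\left(-665 \right)} - \left(-25309 - q{\left(27,358 \right)}\right)} = \frac{1}{- 665 \left(754 - 665\right) + \left(\left(27 + 218718\right) - 193409\right)} = \frac{1}{\left(-665\right) 89 + \left(218745 - 193409\right)} = \frac{1}{-59185 + 25336} = \frac{1}{-33849} = - \frac{1}{33849}$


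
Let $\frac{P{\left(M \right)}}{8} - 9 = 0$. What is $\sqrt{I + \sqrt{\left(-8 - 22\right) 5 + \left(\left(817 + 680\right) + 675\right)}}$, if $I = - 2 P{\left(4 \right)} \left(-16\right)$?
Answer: $\sqrt{2304 + \sqrt{2022}} \approx 48.466$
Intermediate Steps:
$P{\left(M \right)} = 72$ ($P{\left(M \right)} = 72 + 8 \cdot 0 = 72 + 0 = 72$)
$I = 2304$ ($I = \left(-2\right) 72 \left(-16\right) = \left(-144\right) \left(-16\right) = 2304$)
$\sqrt{I + \sqrt{\left(-8 - 22\right) 5 + \left(\left(817 + 680\right) + 675\right)}} = \sqrt{2304 + \sqrt{\left(-8 - 22\right) 5 + \left(\left(817 + 680\right) + 675\right)}} = \sqrt{2304 + \sqrt{\left(-30\right) 5 + \left(1497 + 675\right)}} = \sqrt{2304 + \sqrt{-150 + 2172}} = \sqrt{2304 + \sqrt{2022}}$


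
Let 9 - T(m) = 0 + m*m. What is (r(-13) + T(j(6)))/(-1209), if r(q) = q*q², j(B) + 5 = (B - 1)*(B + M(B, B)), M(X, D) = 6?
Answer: 401/93 ≈ 4.3118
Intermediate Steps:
j(B) = -5 + (-1 + B)*(6 + B) (j(B) = -5 + (B - 1)*(B + 6) = -5 + (-1 + B)*(6 + B))
T(m) = 9 - m² (T(m) = 9 - (0 + m*m) = 9 - (0 + m²) = 9 - m²)
r(q) = q³
(r(-13) + T(j(6)))/(-1209) = ((-13)³ + (9 - (-11 + 6² + 5*6)²))/(-1209) = (-2197 + (9 - (-11 + 36 + 30)²))*(-1/1209) = (-2197 + (9 - 1*55²))*(-1/1209) = (-2197 + (9 - 1*3025))*(-1/1209) = (-2197 + (9 - 3025))*(-1/1209) = (-2197 - 3016)*(-1/1209) = -5213*(-1/1209) = 401/93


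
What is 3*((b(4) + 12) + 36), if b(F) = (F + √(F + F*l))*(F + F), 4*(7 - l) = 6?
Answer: 240 + 24*√26 ≈ 362.38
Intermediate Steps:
l = 11/2 (l = 7 - ¼*6 = 7 - 3/2 = 11/2 ≈ 5.5000)
b(F) = 2*F*(F + √26*√F/2) (b(F) = (F + √(F + F*(11/2)))*(F + F) = (F + √(F + 11*F/2))*(2*F) = (F + √(13*F/2))*(2*F) = (F + √26*√F/2)*(2*F) = 2*F*(F + √26*√F/2))
3*((b(4) + 12) + 36) = 3*((4*(2*4 + √26*√4) + 12) + 36) = 3*((4*(8 + √26*2) + 12) + 36) = 3*((4*(8 + 2*√26) + 12) + 36) = 3*(((32 + 8*√26) + 12) + 36) = 3*((44 + 8*√26) + 36) = 3*(80 + 8*√26) = 240 + 24*√26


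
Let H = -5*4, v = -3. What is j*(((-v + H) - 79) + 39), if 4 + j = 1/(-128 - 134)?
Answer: 59793/262 ≈ 228.22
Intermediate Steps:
H = -20
j = -1049/262 (j = -4 + 1/(-128 - 134) = -4 + 1/(-262) = -4 - 1/262 = -1049/262 ≈ -4.0038)
j*(((-v + H) - 79) + 39) = -1049*(((-1*(-3) - 20) - 79) + 39)/262 = -1049*(((3 - 20) - 79) + 39)/262 = -1049*((-17 - 79) + 39)/262 = -1049*(-96 + 39)/262 = -1049/262*(-57) = 59793/262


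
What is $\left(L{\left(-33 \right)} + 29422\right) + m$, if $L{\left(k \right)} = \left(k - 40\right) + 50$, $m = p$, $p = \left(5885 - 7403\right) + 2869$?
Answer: $30750$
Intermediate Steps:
$p = 1351$ ($p = -1518 + 2869 = 1351$)
$m = 1351$
$L{\left(k \right)} = 10 + k$ ($L{\left(k \right)} = \left(-40 + k\right) + 50 = 10 + k$)
$\left(L{\left(-33 \right)} + 29422\right) + m = \left(\left(10 - 33\right) + 29422\right) + 1351 = \left(-23 + 29422\right) + 1351 = 29399 + 1351 = 30750$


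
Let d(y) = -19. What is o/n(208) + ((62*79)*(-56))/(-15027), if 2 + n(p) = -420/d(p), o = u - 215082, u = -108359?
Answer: -92241832217/5740314 ≈ -16069.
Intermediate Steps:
o = -323441 (o = -108359 - 215082 = -323441)
n(p) = 382/19 (n(p) = -2 - 420/(-19) = -2 - 420*(-1/19) = -2 + 420/19 = 382/19)
o/n(208) + ((62*79)*(-56))/(-15027) = -323441/382/19 + ((62*79)*(-56))/(-15027) = -323441*19/382 + (4898*(-56))*(-1/15027) = -6145379/382 - 274288*(-1/15027) = -6145379/382 + 274288/15027 = -92241832217/5740314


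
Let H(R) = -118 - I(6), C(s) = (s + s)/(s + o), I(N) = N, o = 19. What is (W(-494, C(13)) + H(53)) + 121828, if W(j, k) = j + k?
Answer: 1939373/16 ≈ 1.2121e+5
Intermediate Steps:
C(s) = 2*s/(19 + s) (C(s) = (s + s)/(s + 19) = (2*s)/(19 + s) = 2*s/(19 + s))
H(R) = -124 (H(R) = -118 - 1*6 = -118 - 6 = -124)
(W(-494, C(13)) + H(53)) + 121828 = ((-494 + 2*13/(19 + 13)) - 124) + 121828 = ((-494 + 2*13/32) - 124) + 121828 = ((-494 + 2*13*(1/32)) - 124) + 121828 = ((-494 + 13/16) - 124) + 121828 = (-7891/16 - 124) + 121828 = -9875/16 + 121828 = 1939373/16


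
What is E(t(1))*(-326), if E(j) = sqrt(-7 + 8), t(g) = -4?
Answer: -326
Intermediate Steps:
E(j) = 1 (E(j) = sqrt(1) = 1)
E(t(1))*(-326) = 1*(-326) = -326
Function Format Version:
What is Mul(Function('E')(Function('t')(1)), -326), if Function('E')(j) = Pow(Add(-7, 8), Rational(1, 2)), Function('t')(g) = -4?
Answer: -326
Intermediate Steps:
Function('E')(j) = 1 (Function('E')(j) = Pow(1, Rational(1, 2)) = 1)
Mul(Function('E')(Function('t')(1)), -326) = Mul(1, -326) = -326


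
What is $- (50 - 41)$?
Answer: $-9$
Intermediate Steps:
$- (50 - 41) = \left(-1\right) 9 = -9$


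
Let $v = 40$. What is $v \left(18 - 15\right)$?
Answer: $120$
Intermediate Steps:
$v \left(18 - 15\right) = 40 \left(18 - 15\right) = 40 \cdot 3 = 120$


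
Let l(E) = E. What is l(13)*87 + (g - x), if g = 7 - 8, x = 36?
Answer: 1094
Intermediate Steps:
g = -1
l(13)*87 + (g - x) = 13*87 + (-1 - 1*36) = 1131 + (-1 - 36) = 1131 - 37 = 1094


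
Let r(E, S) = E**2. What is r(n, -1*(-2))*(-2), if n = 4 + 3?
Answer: -98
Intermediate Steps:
n = 7
r(n, -1*(-2))*(-2) = 7**2*(-2) = 49*(-2) = -98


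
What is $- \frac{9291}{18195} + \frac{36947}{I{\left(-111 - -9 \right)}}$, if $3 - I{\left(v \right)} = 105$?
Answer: $- \frac{224399449}{618630} \approx -362.74$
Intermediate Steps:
$I{\left(v \right)} = -102$ ($I{\left(v \right)} = 3 - 105 = -102$)
$- \frac{9291}{18195} + \frac{36947}{I{\left(-111 - -9 \right)}} = - \frac{9291}{18195} + \frac{36947}{-102} = \left(-9291\right) \frac{1}{18195} + 36947 \left(- \frac{1}{102}\right) = - \frac{3097}{6065} - \frac{36947}{102} = - \frac{224399449}{618630}$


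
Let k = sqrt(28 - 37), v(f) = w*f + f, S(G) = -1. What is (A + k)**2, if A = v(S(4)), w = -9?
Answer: 55 + 48*I ≈ 55.0 + 48.0*I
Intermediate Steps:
v(f) = -8*f (v(f) = -9*f + f = -8*f)
k = 3*I (k = sqrt(-9) = 3*I ≈ 3.0*I)
A = 8 (A = -8*(-1) = 8)
(A + k)**2 = (8 + 3*I)**2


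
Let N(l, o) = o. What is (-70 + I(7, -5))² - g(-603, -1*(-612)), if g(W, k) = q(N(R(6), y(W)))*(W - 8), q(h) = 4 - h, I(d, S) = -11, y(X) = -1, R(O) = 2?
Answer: 9616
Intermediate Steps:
g(W, k) = -40 + 5*W (g(W, k) = (4 - 1*(-1))*(W - 8) = (4 + 1)*(-8 + W) = 5*(-8 + W) = -40 + 5*W)
(-70 + I(7, -5))² - g(-603, -1*(-612)) = (-70 - 11)² - (-40 + 5*(-603)) = (-81)² - (-40 - 3015) = 6561 - 1*(-3055) = 6561 + 3055 = 9616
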